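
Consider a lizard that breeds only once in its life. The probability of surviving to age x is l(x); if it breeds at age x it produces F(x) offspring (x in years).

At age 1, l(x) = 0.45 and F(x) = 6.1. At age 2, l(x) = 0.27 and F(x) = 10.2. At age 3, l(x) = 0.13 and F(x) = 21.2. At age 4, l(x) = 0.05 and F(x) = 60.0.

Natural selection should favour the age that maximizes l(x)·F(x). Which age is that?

Expected offspring if breeding at age x = l(x) × F(x):
  age 1: 0.45 × 6.1 = 2.745
  age 2: 0.27 × 10.2 = 2.754
  age 3: 0.13 × 21.2 = 2.756
  age 4: 0.05 × 60.0 = 3.000
Maximum at age 4 (3.000).

4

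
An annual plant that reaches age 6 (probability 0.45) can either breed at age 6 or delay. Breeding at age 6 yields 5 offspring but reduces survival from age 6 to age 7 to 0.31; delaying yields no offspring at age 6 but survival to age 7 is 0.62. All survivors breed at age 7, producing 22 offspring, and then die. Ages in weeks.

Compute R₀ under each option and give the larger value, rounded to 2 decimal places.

6.14

breed at age 6: R₀ = 0.45 × (5 + 0.31 × 22) = 0.45 × 11.8200 = 5.3190
delay to age 7: R₀ = 0.45 × (0.62 × 22) = 0.45 × 13.6400 = 6.1380
Higher: delay to age 7 (6.1380).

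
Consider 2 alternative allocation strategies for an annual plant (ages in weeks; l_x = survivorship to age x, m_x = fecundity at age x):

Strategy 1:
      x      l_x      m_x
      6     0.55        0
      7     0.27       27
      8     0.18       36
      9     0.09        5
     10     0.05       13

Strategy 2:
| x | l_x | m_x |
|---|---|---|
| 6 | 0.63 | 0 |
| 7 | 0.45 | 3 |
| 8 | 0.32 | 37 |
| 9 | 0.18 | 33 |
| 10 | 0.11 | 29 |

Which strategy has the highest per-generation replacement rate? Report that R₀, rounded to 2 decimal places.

Strategy 1: R₀ = 0.55×0 + 0.27×27 + 0.18×36 + 0.09×5 + 0.05×13 = 14.8700
Strategy 2: R₀ = 0.63×0 + 0.45×3 + 0.32×37 + 0.18×33 + 0.11×29 = 22.3200
Highest R₀: strategy 2 with 22.3200.

22.32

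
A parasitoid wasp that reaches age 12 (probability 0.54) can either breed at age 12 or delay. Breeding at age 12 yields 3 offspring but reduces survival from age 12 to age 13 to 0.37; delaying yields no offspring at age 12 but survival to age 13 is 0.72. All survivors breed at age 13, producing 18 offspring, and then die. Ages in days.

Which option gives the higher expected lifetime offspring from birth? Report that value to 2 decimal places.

breed at age 12: R₀ = 0.54 × (3 + 0.37 × 18) = 0.54 × 9.6600 = 5.2164
delay to age 13: R₀ = 0.54 × (0.72 × 18) = 0.54 × 12.9600 = 6.9984
Higher: delay to age 13 (6.9984).

7.00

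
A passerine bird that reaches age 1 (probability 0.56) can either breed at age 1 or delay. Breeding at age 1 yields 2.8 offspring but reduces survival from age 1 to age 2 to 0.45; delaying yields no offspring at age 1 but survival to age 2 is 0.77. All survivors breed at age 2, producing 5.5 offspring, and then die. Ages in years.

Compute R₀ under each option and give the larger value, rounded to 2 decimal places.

breed at age 1: R₀ = 0.56 × (2.8 + 0.45 × 5.5) = 0.56 × 5.2750 = 2.9540
delay to age 2: R₀ = 0.56 × (0.77 × 5.5) = 0.56 × 4.2350 = 2.3716
Higher: breed at age 1 (2.9540).

2.95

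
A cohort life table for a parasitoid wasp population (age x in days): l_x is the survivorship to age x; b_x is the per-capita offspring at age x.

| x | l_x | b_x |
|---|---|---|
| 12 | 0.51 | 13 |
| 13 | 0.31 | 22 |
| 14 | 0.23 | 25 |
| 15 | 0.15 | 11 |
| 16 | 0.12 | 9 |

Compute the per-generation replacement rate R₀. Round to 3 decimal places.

R₀ = Σ l_x b_x:
  age 12: 0.51 × 13 = 6.6300
  age 13: 0.31 × 22 = 6.8200
  age 14: 0.23 × 25 = 5.7500
  age 15: 0.15 × 11 = 1.6500
  age 16: 0.12 × 9 = 1.0800
R₀ = 6.6300 + 6.8200 + 5.7500 + 1.6500 + 1.0800 = 21.9300

21.930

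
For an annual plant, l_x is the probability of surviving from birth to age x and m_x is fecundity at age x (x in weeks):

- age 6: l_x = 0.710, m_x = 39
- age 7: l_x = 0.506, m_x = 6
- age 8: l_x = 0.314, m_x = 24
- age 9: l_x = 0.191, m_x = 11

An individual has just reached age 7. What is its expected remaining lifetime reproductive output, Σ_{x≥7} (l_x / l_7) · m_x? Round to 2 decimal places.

l_7 = 0.506. Conditional survival from age 7 to x is l_x / l_7.
  x=7: (0.506/0.506) × 6 = 6.0000
  x=8: (0.314/0.506) × 24 = 14.8933
  x=9: (0.191/0.506) × 11 = 4.1522
Sum = 6.0000 + 14.8933 + 4.1522 = 25.0455

25.05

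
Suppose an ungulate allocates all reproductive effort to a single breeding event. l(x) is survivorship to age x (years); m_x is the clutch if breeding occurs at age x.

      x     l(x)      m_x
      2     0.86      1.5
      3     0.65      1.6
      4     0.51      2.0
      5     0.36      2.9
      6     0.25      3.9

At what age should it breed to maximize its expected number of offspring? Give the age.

2

Expected offspring if breeding at age x = l(x) × m_x:
  age 2: 0.86 × 1.5 = 1.290
  age 3: 0.65 × 1.6 = 1.040
  age 4: 0.51 × 2.0 = 1.020
  age 5: 0.36 × 2.9 = 1.044
  age 6: 0.25 × 3.9 = 0.975
Maximum at age 2 (1.290).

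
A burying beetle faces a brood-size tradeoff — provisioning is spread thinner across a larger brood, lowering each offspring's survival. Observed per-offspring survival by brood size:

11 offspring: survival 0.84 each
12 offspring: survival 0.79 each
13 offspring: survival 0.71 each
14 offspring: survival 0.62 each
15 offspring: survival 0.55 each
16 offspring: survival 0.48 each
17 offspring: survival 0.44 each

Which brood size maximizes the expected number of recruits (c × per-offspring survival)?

Expected recruits = c × s(c):
  c=11: 11 × 0.84 = 9.240
  c=12: 12 × 0.79 = 9.480
  c=13: 13 × 0.71 = 9.230
  c=14: 14 × 0.62 = 8.680
  c=15: 15 × 0.55 = 8.250
  c=16: 16 × 0.48 = 7.680
  c=17: 17 × 0.44 = 7.480
Maximum at c = 12 (9.480 recruits).

12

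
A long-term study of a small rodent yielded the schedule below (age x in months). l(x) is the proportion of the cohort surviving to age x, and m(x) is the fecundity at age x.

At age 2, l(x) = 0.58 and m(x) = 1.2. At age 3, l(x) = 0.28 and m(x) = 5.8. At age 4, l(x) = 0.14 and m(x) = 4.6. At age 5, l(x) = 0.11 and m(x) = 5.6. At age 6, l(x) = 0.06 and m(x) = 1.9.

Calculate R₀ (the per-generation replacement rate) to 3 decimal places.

R₀ = Σ l(x) m(x):
  age 2: 0.58 × 1.2 = 0.6960
  age 3: 0.28 × 5.8 = 1.6240
  age 4: 0.14 × 4.6 = 0.6440
  age 5: 0.11 × 5.6 = 0.6160
  age 6: 0.06 × 1.9 = 0.1140
R₀ = 0.6960 + 1.6240 + 0.6440 + 0.6160 + 0.1140 = 3.6940

3.694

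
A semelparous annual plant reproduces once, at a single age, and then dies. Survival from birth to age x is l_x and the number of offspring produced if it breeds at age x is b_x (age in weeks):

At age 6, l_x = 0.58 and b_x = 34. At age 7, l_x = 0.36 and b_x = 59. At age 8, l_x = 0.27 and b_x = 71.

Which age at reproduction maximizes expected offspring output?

7

Expected offspring if breeding at age x = l_x × b_x:
  age 6: 0.58 × 34 = 19.720
  age 7: 0.36 × 59 = 21.240
  age 8: 0.27 × 71 = 19.170
Maximum at age 7 (21.240).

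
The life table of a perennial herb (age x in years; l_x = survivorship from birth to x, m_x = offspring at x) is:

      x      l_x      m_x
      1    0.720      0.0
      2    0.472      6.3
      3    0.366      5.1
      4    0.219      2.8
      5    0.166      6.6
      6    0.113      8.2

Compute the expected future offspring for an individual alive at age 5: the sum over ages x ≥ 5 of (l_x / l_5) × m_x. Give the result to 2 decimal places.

12.18

l_5 = 0.166. Conditional survival from age 5 to x is l_x / l_5.
  x=5: (0.166/0.166) × 6.6 = 6.6000
  x=6: (0.113/0.166) × 8.2 = 5.5819
Sum = 6.6000 + 5.5819 = 12.1819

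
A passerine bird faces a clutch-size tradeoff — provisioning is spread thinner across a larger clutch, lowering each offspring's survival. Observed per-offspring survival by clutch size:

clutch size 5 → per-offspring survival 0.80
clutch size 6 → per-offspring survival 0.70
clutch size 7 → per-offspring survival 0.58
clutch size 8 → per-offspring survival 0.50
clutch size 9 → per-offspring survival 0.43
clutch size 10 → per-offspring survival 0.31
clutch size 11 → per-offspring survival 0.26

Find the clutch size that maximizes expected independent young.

6

Expected independent young = c × s(c):
  c=5: 5 × 0.80 = 4.000
  c=6: 6 × 0.70 = 4.200
  c=7: 7 × 0.58 = 4.060
  c=8: 8 × 0.50 = 4.000
  c=9: 9 × 0.43 = 3.870
  c=10: 10 × 0.31 = 3.100
  c=11: 11 × 0.26 = 2.860
Maximum at c = 6 (4.200 independent young).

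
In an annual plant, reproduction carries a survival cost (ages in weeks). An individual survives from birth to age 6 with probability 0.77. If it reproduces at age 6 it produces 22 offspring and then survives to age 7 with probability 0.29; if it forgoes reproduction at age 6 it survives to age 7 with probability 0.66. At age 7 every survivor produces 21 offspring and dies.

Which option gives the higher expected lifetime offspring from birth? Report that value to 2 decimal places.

21.63

breed at age 6: R₀ = 0.77 × (22 + 0.29 × 21) = 0.77 × 28.0900 = 21.6293
delay to age 7: R₀ = 0.77 × (0.66 × 21) = 0.77 × 13.8600 = 10.6722
Higher: breed at age 6 (21.6293).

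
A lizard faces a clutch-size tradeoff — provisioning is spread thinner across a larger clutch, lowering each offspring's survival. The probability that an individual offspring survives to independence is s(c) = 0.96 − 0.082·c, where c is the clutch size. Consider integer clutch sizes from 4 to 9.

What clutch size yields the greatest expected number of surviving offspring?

Expected surviving offspring = c × s(c):
  c=4: 4 × 0.632 = 2.528
  c=5: 5 × 0.550 = 2.750
  c=6: 6 × 0.468 = 2.808
  c=7: 7 × 0.386 = 2.702
  c=8: 8 × 0.304 = 2.432
  c=9: 9 × 0.222 = 1.998
Maximum at c = 6 (2.808 surviving offspring).

6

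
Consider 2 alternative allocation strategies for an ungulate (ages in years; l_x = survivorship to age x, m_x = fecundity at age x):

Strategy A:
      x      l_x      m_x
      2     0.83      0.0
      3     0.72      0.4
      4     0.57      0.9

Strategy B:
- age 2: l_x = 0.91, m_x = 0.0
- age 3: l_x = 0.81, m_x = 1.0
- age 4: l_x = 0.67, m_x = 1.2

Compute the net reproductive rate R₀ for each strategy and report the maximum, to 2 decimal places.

Strategy A: R₀ = 0.83×0.0 + 0.72×0.4 + 0.57×0.9 = 0.8010
Strategy B: R₀ = 0.91×0.0 + 0.81×1.0 + 0.67×1.2 = 1.6140
Highest R₀: strategy B with 1.6140.

1.61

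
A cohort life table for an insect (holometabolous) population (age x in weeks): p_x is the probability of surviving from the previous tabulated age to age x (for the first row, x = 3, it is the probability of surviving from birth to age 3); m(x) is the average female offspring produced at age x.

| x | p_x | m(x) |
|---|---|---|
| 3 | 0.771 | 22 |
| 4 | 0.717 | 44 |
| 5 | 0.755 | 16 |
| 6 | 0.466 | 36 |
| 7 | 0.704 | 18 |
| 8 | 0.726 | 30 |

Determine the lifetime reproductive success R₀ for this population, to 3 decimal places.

60.412

Survivorship from birth: l_x = p_3·p_4·…·p_x.
  l_3 = 0.77100
  l_4 = 0.55281
  l_5 = 0.41737
  l_6 = 0.19449
  l_7 = 0.13692
  l_8 = 0.09941
R₀ = Σ l_x m(x):
  age 3: 0.77100 × 22 = 16.9620
  age 4: 0.55281 × 44 = 24.3236
  age 5: 0.41737 × 16 = 6.6779
  age 6: 0.19449 × 36 = 7.0016
  age 7: 0.13692 × 18 = 2.4646
  age 8: 0.09941 × 30 = 2.9823
R₀ = 16.9620 + 24.3236 + 6.6779 + 7.0016 + 2.4646 + 2.9823 = 60.4121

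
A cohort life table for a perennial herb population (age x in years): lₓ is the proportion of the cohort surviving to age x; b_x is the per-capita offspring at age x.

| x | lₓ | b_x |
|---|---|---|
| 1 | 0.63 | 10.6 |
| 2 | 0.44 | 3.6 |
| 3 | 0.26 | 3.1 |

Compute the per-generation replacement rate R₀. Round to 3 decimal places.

R₀ = Σ lₓ b_x:
  age 1: 0.63 × 10.6 = 6.6780
  age 2: 0.44 × 3.6 = 1.5840
  age 3: 0.26 × 3.1 = 0.8060
R₀ = 6.6780 + 1.5840 + 0.8060 = 9.0680

9.068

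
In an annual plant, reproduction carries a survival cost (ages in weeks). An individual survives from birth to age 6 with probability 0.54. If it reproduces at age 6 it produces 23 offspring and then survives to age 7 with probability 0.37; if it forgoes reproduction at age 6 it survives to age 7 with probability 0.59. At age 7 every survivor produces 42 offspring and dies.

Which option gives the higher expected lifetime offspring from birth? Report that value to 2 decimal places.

20.81

breed at age 6: R₀ = 0.54 × (23 + 0.37 × 42) = 0.54 × 38.5400 = 20.8116
delay to age 7: R₀ = 0.54 × (0.59 × 42) = 0.54 × 24.7800 = 13.3812
Higher: breed at age 6 (20.8116).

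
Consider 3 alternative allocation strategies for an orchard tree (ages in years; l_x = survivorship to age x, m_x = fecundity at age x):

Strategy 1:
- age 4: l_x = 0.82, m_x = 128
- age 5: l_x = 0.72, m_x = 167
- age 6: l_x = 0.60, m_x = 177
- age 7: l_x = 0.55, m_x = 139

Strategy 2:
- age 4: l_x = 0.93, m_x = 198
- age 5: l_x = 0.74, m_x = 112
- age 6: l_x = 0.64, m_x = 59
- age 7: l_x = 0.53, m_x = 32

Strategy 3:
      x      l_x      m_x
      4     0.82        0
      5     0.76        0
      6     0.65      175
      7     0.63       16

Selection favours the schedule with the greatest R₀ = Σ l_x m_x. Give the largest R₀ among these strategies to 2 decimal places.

Strategy 1: R₀ = 0.82×128 + 0.72×167 + 0.60×177 + 0.55×139 = 407.8500
Strategy 2: R₀ = 0.93×198 + 0.74×112 + 0.64×59 + 0.53×32 = 321.7400
Strategy 3: R₀ = 0.82×0 + 0.76×0 + 0.65×175 + 0.63×16 = 123.8300
Highest R₀: strategy 1 with 407.8500.

407.85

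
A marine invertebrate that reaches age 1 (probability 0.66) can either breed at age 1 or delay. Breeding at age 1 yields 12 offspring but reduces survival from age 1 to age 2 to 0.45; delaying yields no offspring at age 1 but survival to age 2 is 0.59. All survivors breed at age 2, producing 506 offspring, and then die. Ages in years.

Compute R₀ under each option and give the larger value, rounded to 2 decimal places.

breed at age 1: R₀ = 0.66 × (12 + 0.45 × 506) = 0.66 × 239.7000 = 158.2020
delay to age 2: R₀ = 0.66 × (0.59 × 506) = 0.66 × 298.5400 = 197.0364
Higher: delay to age 2 (197.0364).

197.04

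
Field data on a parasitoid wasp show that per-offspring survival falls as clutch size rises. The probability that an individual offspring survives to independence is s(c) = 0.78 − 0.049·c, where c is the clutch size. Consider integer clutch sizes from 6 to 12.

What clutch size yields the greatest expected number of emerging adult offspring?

Expected emerging adult offspring = c × s(c):
  c=6: 6 × 0.486 = 2.916
  c=7: 7 × 0.437 = 3.059
  c=8: 8 × 0.388 = 3.104
  c=9: 9 × 0.339 = 3.051
  c=10: 10 × 0.290 = 2.900
  c=11: 11 × 0.241 = 2.651
  c=12: 12 × 0.192 = 2.304
Maximum at c = 8 (3.104 emerging adult offspring).

8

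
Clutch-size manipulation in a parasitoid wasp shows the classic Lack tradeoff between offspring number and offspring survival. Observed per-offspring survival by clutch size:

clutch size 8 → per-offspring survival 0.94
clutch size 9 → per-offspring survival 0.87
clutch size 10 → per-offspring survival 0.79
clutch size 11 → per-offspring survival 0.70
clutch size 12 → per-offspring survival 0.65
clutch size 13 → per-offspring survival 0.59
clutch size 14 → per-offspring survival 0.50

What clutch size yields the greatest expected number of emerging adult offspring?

10

Expected emerging adult offspring = c × s(c):
  c=8: 8 × 0.94 = 7.520
  c=9: 9 × 0.87 = 7.830
  c=10: 10 × 0.79 = 7.900
  c=11: 11 × 0.70 = 7.700
  c=12: 12 × 0.65 = 7.800
  c=13: 13 × 0.59 = 7.670
  c=14: 14 × 0.50 = 7.000
Maximum at c = 10 (7.900 emerging adult offspring).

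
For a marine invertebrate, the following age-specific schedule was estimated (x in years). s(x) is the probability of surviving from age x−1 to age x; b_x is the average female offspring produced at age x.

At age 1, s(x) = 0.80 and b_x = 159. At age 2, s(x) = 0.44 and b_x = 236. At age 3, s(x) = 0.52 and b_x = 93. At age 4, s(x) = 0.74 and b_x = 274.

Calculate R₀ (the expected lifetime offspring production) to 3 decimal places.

Survivorship from birth: l_x = s_1·s_2·…·s_x.
  l_1 = 0.80000
  l_2 = 0.35200
  l_3 = 0.18304
  l_4 = 0.13545
R₀ = Σ l_x b_x:
  age 1: 0.80000 × 159 = 127.2000
  age 2: 0.35200 × 236 = 83.0720
  age 3: 0.18304 × 93 = 17.0227
  age 4: 0.13545 × 274 = 37.1133
R₀ = 127.2000 + 83.0720 + 17.0227 + 37.1133 = 264.4080

264.408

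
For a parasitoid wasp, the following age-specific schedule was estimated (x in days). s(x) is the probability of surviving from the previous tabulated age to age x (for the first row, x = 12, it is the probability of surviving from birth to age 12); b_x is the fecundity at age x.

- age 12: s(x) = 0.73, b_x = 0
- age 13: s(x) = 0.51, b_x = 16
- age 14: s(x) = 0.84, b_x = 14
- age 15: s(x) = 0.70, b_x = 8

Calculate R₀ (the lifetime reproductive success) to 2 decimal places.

12.09

Survivorship from birth: l_x = s_12·s_13·…·s_x.
  l_12 = 0.73000
  l_13 = 0.37230
  l_14 = 0.31273
  l_15 = 0.21891
R₀ = Σ l_x b_x:
  age 12: 0.73000 × 0 = 0.0000
  age 13: 0.37230 × 16 = 5.9568
  age 14: 0.31273 × 14 = 4.3782
  age 15: 0.21891 × 8 = 1.7513
R₀ = 0.0000 + 5.9568 + 4.3782 + 1.7513 = 12.0863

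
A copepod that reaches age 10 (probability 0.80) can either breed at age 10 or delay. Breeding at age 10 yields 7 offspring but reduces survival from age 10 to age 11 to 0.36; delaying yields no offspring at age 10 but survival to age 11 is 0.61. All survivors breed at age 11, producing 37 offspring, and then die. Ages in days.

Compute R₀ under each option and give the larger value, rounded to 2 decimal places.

18.06

breed at age 10: R₀ = 0.80 × (7 + 0.36 × 37) = 0.80 × 20.3200 = 16.2560
delay to age 11: R₀ = 0.80 × (0.61 × 37) = 0.80 × 22.5700 = 18.0560
Higher: delay to age 11 (18.0560).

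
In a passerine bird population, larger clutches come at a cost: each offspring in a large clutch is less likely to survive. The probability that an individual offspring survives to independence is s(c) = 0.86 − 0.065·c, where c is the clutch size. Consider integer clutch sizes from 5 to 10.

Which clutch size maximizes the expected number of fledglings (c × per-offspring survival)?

7

Expected fledglings = c × s(c):
  c=5: 5 × 0.535 = 2.675
  c=6: 6 × 0.470 = 2.820
  c=7: 7 × 0.405 = 2.835
  c=8: 8 × 0.340 = 2.720
  c=9: 9 × 0.275 = 2.475
  c=10: 10 × 0.210 = 2.100
Maximum at c = 7 (2.835 fledglings).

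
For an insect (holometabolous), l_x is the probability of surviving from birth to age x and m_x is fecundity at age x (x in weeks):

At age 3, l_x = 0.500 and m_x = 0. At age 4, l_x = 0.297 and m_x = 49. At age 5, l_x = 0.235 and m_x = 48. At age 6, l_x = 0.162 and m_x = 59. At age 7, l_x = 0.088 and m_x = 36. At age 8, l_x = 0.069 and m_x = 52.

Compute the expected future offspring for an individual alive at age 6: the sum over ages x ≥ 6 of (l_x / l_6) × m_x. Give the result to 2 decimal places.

l_6 = 0.162. Conditional survival from age 6 to x is l_x / l_6.
  x=6: (0.162/0.162) × 59 = 59.0000
  x=7: (0.088/0.162) × 36 = 19.5556
  x=8: (0.069/0.162) × 52 = 22.1481
Sum = 59.0000 + 19.5556 + 22.1481 = 100.7037

100.70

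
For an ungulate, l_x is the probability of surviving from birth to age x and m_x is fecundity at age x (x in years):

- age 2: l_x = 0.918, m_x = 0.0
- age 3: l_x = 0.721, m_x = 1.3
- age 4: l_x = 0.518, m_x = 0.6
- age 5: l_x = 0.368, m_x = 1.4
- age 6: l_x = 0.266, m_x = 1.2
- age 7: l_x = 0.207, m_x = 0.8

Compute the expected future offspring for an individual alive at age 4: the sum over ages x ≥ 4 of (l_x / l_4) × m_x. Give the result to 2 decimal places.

l_4 = 0.518. Conditional survival from age 4 to x is l_x / l_4.
  x=4: (0.518/0.518) × 0.6 = 0.6000
  x=5: (0.368/0.518) × 1.4 = 0.9946
  x=6: (0.266/0.518) × 1.2 = 0.6162
  x=7: (0.207/0.518) × 0.8 = 0.3197
Sum = 0.6000 + 0.9946 + 0.6162 + 0.3197 = 2.5305

2.53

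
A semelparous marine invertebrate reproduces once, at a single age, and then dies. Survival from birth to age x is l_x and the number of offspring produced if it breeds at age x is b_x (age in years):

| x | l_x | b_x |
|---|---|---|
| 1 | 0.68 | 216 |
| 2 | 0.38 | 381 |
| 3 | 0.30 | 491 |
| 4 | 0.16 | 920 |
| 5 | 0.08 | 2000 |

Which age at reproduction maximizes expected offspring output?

5

Expected offspring if breeding at age x = l_x × b_x:
  age 1: 0.68 × 216 = 146.880
  age 2: 0.38 × 381 = 144.780
  age 3: 0.30 × 491 = 147.300
  age 4: 0.16 × 920 = 147.200
  age 5: 0.08 × 2000 = 160.000
Maximum at age 5 (160.000).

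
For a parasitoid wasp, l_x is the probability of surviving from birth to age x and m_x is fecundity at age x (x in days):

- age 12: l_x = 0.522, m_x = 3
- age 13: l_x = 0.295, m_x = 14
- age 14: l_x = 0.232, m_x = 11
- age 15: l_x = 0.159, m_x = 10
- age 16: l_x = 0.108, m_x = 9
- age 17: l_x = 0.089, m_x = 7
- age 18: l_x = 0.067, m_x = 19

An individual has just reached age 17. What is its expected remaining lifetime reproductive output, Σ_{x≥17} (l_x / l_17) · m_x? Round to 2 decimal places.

l_17 = 0.089. Conditional survival from age 17 to x is l_x / l_17.
  x=17: (0.089/0.089) × 7 = 7.0000
  x=18: (0.067/0.089) × 19 = 14.3034
Sum = 7.0000 + 14.3034 = 21.3034

21.30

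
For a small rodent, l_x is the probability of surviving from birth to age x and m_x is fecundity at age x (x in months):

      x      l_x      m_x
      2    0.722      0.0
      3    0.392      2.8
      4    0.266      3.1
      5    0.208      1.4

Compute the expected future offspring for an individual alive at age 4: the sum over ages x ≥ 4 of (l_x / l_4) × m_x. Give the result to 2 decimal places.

4.19

l_4 = 0.266. Conditional survival from age 4 to x is l_x / l_4.
  x=4: (0.266/0.266) × 3.1 = 3.1000
  x=5: (0.208/0.266) × 1.4 = 1.0947
Sum = 3.1000 + 1.0947 = 4.1947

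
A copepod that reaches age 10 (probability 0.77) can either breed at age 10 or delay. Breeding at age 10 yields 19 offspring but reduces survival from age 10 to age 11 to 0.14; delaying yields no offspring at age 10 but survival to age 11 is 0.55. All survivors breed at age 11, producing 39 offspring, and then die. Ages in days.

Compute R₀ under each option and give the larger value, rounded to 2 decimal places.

breed at age 10: R₀ = 0.77 × (19 + 0.14 × 39) = 0.77 × 24.4600 = 18.8342
delay to age 11: R₀ = 0.77 × (0.55 × 39) = 0.77 × 21.4500 = 16.5165
Higher: breed at age 10 (18.8342).

18.83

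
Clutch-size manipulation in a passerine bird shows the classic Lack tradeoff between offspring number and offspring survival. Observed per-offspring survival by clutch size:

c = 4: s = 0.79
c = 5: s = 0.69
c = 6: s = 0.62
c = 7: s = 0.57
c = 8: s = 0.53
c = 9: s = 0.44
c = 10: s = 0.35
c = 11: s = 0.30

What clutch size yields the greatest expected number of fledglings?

Expected fledglings = c × s(c):
  c=4: 4 × 0.79 = 3.160
  c=5: 5 × 0.69 = 3.450
  c=6: 6 × 0.62 = 3.720
  c=7: 7 × 0.57 = 3.990
  c=8: 8 × 0.53 = 4.240
  c=9: 9 × 0.44 = 3.960
  c=10: 10 × 0.35 = 3.500
  c=11: 11 × 0.30 = 3.300
Maximum at c = 8 (4.240 fledglings).

8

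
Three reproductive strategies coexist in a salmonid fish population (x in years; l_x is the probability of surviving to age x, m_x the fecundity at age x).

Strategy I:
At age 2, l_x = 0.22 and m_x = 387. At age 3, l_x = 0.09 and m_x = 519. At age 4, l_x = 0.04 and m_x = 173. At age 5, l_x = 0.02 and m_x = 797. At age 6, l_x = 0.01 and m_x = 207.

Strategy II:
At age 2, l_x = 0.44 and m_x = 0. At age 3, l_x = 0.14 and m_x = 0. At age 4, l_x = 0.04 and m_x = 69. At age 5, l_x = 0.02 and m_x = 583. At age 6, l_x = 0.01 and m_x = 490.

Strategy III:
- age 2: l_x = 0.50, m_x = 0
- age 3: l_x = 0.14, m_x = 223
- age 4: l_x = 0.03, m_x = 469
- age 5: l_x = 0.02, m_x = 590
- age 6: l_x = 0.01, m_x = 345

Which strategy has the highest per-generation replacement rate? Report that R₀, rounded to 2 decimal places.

Strategy I: R₀ = 0.22×387 + 0.09×519 + 0.04×173 + 0.02×797 + 0.01×207 = 156.7800
Strategy II: R₀ = 0.44×0 + 0.14×0 + 0.04×69 + 0.02×583 + 0.01×490 = 19.3200
Strategy III: R₀ = 0.50×0 + 0.14×223 + 0.03×469 + 0.02×590 + 0.01×345 = 60.5400
Highest R₀: strategy I with 156.7800.

156.78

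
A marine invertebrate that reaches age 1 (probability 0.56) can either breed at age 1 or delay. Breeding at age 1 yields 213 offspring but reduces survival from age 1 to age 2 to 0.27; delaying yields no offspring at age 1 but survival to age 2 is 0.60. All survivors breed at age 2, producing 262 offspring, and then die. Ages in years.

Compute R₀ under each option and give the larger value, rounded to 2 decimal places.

158.89

breed at age 1: R₀ = 0.56 × (213 + 0.27 × 262) = 0.56 × 283.7400 = 158.8944
delay to age 2: R₀ = 0.56 × (0.60 × 262) = 0.56 × 157.2000 = 88.0320
Higher: breed at age 1 (158.8944).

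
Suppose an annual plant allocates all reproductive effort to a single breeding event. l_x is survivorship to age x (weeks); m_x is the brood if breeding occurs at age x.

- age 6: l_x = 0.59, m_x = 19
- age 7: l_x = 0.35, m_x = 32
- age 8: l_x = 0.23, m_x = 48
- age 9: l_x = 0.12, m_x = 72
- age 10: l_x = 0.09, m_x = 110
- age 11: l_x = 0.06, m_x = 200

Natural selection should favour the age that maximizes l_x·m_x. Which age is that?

Expected offspring if breeding at age x = l_x × m_x:
  age 6: 0.59 × 19 = 11.210
  age 7: 0.35 × 32 = 11.200
  age 8: 0.23 × 48 = 11.040
  age 9: 0.12 × 72 = 8.640
  age 10: 0.09 × 110 = 9.900
  age 11: 0.06 × 200 = 12.000
Maximum at age 11 (12.000).

11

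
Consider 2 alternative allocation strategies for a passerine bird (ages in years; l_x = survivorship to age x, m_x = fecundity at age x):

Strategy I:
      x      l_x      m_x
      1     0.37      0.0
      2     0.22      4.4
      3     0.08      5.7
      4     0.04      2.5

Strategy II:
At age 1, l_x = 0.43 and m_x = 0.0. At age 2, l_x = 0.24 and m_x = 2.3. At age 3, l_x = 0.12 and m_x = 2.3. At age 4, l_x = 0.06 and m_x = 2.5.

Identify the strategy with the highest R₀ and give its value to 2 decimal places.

1.52

Strategy I: R₀ = 0.37×0.0 + 0.22×4.4 + 0.08×5.7 + 0.04×2.5 = 1.5240
Strategy II: R₀ = 0.43×0.0 + 0.24×2.3 + 0.12×2.3 + 0.06×2.5 = 0.9780
Highest R₀: strategy I with 1.5240.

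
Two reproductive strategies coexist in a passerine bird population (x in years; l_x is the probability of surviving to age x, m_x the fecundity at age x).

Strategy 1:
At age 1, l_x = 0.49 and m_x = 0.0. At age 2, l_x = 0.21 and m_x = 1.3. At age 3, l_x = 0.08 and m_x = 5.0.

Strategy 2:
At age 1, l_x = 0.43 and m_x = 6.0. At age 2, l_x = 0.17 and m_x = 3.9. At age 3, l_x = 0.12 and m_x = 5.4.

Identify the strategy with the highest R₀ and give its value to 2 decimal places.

Strategy 1: R₀ = 0.49×0.0 + 0.21×1.3 + 0.08×5.0 = 0.6730
Strategy 2: R₀ = 0.43×6.0 + 0.17×3.9 + 0.12×5.4 = 3.8910
Highest R₀: strategy 2 with 3.8910.

3.89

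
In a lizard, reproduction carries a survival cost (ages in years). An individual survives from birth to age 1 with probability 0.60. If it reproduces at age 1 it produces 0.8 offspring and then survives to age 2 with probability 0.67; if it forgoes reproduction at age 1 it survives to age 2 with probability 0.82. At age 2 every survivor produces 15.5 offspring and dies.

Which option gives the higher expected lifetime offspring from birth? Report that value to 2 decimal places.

7.63

breed at age 1: R₀ = 0.60 × (0.8 + 0.67 × 15.5) = 0.60 × 11.1850 = 6.7110
delay to age 2: R₀ = 0.60 × (0.82 × 15.5) = 0.60 × 12.7100 = 7.6260
Higher: delay to age 2 (7.6260).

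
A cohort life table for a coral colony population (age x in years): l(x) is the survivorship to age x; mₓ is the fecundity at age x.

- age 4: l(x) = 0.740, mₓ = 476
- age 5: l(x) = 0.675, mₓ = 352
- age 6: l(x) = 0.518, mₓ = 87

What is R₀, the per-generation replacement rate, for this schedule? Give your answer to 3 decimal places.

R₀ = Σ l(x) mₓ:
  age 4: 0.740 × 476 = 352.2400
  age 5: 0.675 × 352 = 237.6000
  age 6: 0.518 × 87 = 45.0660
R₀ = 352.2400 + 237.6000 + 45.0660 = 634.9060

634.906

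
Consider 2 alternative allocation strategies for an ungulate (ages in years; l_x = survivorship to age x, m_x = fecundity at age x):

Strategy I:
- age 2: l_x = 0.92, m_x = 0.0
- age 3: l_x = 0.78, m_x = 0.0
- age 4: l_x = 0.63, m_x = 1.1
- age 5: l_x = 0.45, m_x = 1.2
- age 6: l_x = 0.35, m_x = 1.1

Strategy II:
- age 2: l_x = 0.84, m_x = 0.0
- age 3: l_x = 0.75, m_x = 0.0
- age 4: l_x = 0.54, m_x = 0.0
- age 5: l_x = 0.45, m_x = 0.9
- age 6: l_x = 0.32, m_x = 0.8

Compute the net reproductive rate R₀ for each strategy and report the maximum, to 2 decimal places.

Strategy I: R₀ = 0.92×0.0 + 0.78×0.0 + 0.63×1.1 + 0.45×1.2 + 0.35×1.1 = 1.6180
Strategy II: R₀ = 0.84×0.0 + 0.75×0.0 + 0.54×0.0 + 0.45×0.9 + 0.32×0.8 = 0.6610
Highest R₀: strategy I with 1.6180.

1.62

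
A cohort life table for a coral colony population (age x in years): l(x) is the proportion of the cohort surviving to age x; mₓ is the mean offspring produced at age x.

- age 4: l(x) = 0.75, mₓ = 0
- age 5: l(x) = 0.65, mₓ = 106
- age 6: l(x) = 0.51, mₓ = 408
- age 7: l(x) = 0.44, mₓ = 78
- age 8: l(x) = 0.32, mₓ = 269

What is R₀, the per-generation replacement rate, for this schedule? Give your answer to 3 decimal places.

397.380

R₀ = Σ l(x) mₓ:
  age 4: 0.75 × 0 = 0.0000
  age 5: 0.65 × 106 = 68.9000
  age 6: 0.51 × 408 = 208.0800
  age 7: 0.44 × 78 = 34.3200
  age 8: 0.32 × 269 = 86.0800
R₀ = 0.0000 + 68.9000 + 208.0800 + 34.3200 + 86.0800 = 397.3800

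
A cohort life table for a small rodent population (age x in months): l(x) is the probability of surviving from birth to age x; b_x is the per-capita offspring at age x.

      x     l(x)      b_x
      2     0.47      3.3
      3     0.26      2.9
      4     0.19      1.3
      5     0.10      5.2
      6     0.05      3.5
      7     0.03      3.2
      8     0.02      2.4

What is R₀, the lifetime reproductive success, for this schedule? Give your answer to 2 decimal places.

R₀ = Σ l(x) b_x:
  age 2: 0.47 × 3.3 = 1.5510
  age 3: 0.26 × 2.9 = 0.7540
  age 4: 0.19 × 1.3 = 0.2470
  age 5: 0.10 × 5.2 = 0.5200
  age 6: 0.05 × 3.5 = 0.1750
  age 7: 0.03 × 3.2 = 0.0960
  age 8: 0.02 × 2.4 = 0.0480
R₀ = 1.5510 + 0.7540 + 0.2470 + 0.5200 + 0.1750 + 0.0960 + 0.0480 = 3.3910

3.39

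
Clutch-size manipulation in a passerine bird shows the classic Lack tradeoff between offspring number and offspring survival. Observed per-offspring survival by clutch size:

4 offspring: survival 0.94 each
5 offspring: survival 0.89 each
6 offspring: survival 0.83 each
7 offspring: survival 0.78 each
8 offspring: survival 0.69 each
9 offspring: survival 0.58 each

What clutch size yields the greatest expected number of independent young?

8

Expected independent young = c × s(c):
  c=4: 4 × 0.94 = 3.760
  c=5: 5 × 0.89 = 4.450
  c=6: 6 × 0.83 = 4.980
  c=7: 7 × 0.78 = 5.460
  c=8: 8 × 0.69 = 5.520
  c=9: 9 × 0.58 = 5.220
Maximum at c = 8 (5.520 independent young).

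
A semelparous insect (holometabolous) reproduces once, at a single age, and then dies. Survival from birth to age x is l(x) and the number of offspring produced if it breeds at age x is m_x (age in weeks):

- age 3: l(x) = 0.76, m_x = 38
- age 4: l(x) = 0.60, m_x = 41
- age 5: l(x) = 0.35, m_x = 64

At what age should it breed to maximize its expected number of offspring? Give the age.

Expected offspring if breeding at age x = l(x) × m_x:
  age 3: 0.76 × 38 = 28.880
  age 4: 0.60 × 41 = 24.600
  age 5: 0.35 × 64 = 22.400
Maximum at age 3 (28.880).

3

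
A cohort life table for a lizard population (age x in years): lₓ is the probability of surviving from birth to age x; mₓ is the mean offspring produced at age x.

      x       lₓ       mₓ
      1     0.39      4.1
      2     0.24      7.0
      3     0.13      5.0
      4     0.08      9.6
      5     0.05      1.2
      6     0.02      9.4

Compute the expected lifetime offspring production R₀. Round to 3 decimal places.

R₀ = Σ lₓ mₓ:
  age 1: 0.39 × 4.1 = 1.5990
  age 2: 0.24 × 7.0 = 1.6800
  age 3: 0.13 × 5.0 = 0.6500
  age 4: 0.08 × 9.6 = 0.7680
  age 5: 0.05 × 1.2 = 0.0600
  age 6: 0.02 × 9.4 = 0.1880
R₀ = 1.5990 + 1.6800 + 0.6500 + 0.7680 + 0.0600 + 0.1880 = 4.9450

4.945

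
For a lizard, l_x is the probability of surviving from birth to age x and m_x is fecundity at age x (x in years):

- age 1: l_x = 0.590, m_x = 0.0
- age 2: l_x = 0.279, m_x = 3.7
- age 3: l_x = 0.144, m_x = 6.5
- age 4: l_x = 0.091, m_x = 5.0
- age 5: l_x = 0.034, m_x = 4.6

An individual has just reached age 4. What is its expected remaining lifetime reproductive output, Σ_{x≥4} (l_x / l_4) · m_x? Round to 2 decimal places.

6.72

l_4 = 0.091. Conditional survival from age 4 to x is l_x / l_4.
  x=4: (0.091/0.091) × 5.0 = 5.0000
  x=5: (0.034/0.091) × 4.6 = 1.7187
Sum = 5.0000 + 1.7187 = 6.7187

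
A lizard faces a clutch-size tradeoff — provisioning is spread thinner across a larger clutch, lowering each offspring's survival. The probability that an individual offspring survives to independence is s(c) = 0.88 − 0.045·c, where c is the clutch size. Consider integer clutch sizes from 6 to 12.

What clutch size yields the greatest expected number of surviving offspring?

10

Expected surviving offspring = c × s(c):
  c=6: 6 × 0.610 = 3.660
  c=7: 7 × 0.565 = 3.955
  c=8: 8 × 0.520 = 4.160
  c=9: 9 × 0.475 = 4.275
  c=10: 10 × 0.430 = 4.300
  c=11: 11 × 0.385 = 4.235
  c=12: 12 × 0.340 = 4.080
Maximum at c = 10 (4.300 surviving offspring).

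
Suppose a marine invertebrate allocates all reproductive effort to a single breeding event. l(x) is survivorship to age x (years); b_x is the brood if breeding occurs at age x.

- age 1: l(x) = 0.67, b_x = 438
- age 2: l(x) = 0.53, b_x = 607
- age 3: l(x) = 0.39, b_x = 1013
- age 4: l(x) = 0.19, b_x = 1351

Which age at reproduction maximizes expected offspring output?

3

Expected offspring if breeding at age x = l(x) × b_x:
  age 1: 0.67 × 438 = 293.460
  age 2: 0.53 × 607 = 321.710
  age 3: 0.39 × 1013 = 395.070
  age 4: 0.19 × 1351 = 256.690
Maximum at age 3 (395.070).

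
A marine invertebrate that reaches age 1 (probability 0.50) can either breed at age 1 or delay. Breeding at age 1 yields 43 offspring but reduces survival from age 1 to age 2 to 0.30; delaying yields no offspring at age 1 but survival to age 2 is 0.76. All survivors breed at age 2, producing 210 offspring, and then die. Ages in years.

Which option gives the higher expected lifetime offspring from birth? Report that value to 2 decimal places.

79.80

breed at age 1: R₀ = 0.50 × (43 + 0.30 × 210) = 0.50 × 106.0000 = 53.0000
delay to age 2: R₀ = 0.50 × (0.76 × 210) = 0.50 × 159.6000 = 79.8000
Higher: delay to age 2 (79.8000).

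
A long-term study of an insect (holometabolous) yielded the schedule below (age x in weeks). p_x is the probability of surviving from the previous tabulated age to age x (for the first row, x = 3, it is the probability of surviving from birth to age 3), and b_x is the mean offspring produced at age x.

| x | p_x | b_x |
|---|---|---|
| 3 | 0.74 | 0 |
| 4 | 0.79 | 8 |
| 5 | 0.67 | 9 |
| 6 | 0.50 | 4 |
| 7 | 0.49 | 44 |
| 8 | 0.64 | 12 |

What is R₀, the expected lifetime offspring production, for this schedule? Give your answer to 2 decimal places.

Survivorship from birth: l_x = p_3·p_4·…·p_x.
  l_3 = 0.74000
  l_4 = 0.58460
  l_5 = 0.39168
  l_6 = 0.19584
  l_7 = 0.09596
  l_8 = 0.06142
R₀ = Σ l_x b_x:
  age 3: 0.74000 × 0 = 0.0000
  age 4: 0.58460 × 8 = 4.6768
  age 5: 0.39168 × 9 = 3.5251
  age 6: 0.19584 × 4 = 0.7834
  age 7: 0.09596 × 44 = 4.2222
  age 8: 0.06142 × 12 = 0.7370
R₀ = 0.0000 + 4.6768 + 3.5251 + 0.7834 + 4.2222 + 0.7370 = 13.9446

13.94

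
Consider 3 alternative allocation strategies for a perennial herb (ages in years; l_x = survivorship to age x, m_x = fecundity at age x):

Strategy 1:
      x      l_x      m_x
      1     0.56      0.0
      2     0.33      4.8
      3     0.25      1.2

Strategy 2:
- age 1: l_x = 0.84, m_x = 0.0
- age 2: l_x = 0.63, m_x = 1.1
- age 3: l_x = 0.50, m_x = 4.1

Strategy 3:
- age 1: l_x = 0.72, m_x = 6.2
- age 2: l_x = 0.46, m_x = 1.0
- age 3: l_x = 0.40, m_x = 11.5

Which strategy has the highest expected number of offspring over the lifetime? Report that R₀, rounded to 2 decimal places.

9.52

Strategy 1: R₀ = 0.56×0.0 + 0.33×4.8 + 0.25×1.2 = 1.8840
Strategy 2: R₀ = 0.84×0.0 + 0.63×1.1 + 0.50×4.1 = 2.7430
Strategy 3: R₀ = 0.72×6.2 + 0.46×1.0 + 0.40×11.5 = 9.5240
Highest R₀: strategy 3 with 9.5240.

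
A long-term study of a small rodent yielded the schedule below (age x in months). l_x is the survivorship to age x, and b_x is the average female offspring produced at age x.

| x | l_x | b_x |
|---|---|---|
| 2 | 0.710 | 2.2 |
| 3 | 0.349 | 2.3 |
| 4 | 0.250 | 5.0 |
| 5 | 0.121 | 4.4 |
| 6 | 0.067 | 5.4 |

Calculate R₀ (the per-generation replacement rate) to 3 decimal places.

R₀ = Σ l_x b_x:
  age 2: 0.710 × 2.2 = 1.5620
  age 3: 0.349 × 2.3 = 0.8027
  age 4: 0.250 × 5.0 = 1.2500
  age 5: 0.121 × 4.4 = 0.5324
  age 6: 0.067 × 5.4 = 0.3618
R₀ = 1.5620 + 0.8027 + 1.2500 + 0.5324 + 0.3618 = 4.5089

4.509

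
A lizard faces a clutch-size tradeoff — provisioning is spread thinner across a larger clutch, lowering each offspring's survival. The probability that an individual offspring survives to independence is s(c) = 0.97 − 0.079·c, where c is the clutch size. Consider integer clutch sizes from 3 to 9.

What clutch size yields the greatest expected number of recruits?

6

Expected recruits = c × s(c):
  c=3: 3 × 0.733 = 2.199
  c=4: 4 × 0.654 = 2.616
  c=5: 5 × 0.575 = 2.875
  c=6: 6 × 0.496 = 2.976
  c=7: 7 × 0.417 = 2.919
  c=8: 8 × 0.338 = 2.704
  c=9: 9 × 0.259 = 2.331
Maximum at c = 6 (2.976 recruits).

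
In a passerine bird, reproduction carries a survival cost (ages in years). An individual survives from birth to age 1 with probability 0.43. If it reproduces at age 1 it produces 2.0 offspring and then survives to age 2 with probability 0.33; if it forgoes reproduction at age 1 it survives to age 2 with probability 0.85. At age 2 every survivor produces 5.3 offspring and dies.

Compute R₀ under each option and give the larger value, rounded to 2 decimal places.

1.94

breed at age 1: R₀ = 0.43 × (2.0 + 0.33 × 5.3) = 0.43 × 3.7490 = 1.6121
delay to age 2: R₀ = 0.43 × (0.85 × 5.3) = 0.43 × 4.5050 = 1.9371
Higher: delay to age 2 (1.9371).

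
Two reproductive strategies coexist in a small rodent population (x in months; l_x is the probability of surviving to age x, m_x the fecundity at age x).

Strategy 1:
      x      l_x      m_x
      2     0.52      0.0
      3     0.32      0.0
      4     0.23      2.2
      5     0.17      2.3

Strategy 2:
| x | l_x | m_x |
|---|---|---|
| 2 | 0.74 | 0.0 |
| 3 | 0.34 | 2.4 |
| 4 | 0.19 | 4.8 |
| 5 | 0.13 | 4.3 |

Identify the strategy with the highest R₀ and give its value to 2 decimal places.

Strategy 1: R₀ = 0.52×0.0 + 0.32×0.0 + 0.23×2.2 + 0.17×2.3 = 0.8970
Strategy 2: R₀ = 0.74×0.0 + 0.34×2.4 + 0.19×4.8 + 0.13×4.3 = 2.2870
Highest R₀: strategy 2 with 2.2870.

2.29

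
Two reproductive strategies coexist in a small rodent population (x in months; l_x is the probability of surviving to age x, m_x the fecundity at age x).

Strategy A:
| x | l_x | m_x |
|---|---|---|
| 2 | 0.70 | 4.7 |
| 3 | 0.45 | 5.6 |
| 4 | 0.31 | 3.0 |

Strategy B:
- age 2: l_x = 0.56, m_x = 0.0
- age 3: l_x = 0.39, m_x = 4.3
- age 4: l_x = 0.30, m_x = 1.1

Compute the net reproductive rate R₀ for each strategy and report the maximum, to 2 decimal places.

6.74

Strategy A: R₀ = 0.70×4.7 + 0.45×5.6 + 0.31×3.0 = 6.7400
Strategy B: R₀ = 0.56×0.0 + 0.39×4.3 + 0.30×1.1 = 2.0070
Highest R₀: strategy A with 6.7400.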